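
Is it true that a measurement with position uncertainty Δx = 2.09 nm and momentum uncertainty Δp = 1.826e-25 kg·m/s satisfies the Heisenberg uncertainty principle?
Yes, it satisfies the uncertainty principle.

Calculate the product ΔxΔp:
ΔxΔp = (2.090e-09 m) × (1.826e-25 kg·m/s)
ΔxΔp = 3.816e-34 J·s

Compare to the minimum allowed value ℏ/2:
ℏ/2 = 5.273e-35 J·s

Since ΔxΔp = 3.816e-34 J·s ≥ 5.273e-35 J·s = ℏ/2,
the measurement satisfies the uncertainty principle.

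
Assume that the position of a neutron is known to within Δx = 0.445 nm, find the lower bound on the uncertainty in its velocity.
70.744 m/s

Using the Heisenberg uncertainty principle and Δp = mΔv:
ΔxΔp ≥ ℏ/2
Δx(mΔv) ≥ ℏ/2

The minimum uncertainty in velocity is:
Δv_min = ℏ/(2mΔx)
Δv_min = (1.055e-34 J·s) / (2 × 1.675e-27 kg × 4.450e-10 m)
Δv_min = 7.074e+01 m/s = 70.744 m/s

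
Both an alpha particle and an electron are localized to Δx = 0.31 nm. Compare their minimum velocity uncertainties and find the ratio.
The electron has the larger minimum velocity uncertainty, by a ratio of 7294.3.

For both particles, Δp_min = ℏ/(2Δx) = 1.701e-25 kg·m/s (same for both).

The velocity uncertainty is Δv = Δp/m:
- alpha particle: Δv = 1.701e-25 / 6.645e-27 = 2.560e+01 m/s = 25.598 m/s
- electron: Δv = 1.701e-25 / 9.109e-31 = 1.867e+05 m/s = 186.722 km/s

Ratio: 1.867e+05 / 2.560e+01 = 7294.3

The lighter particle has larger velocity uncertainty because Δv ∝ 1/m.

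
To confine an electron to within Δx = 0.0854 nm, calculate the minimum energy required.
1.306 eV

Localizing a particle requires giving it sufficient momentum uncertainty:

1. From uncertainty principle: Δp ≥ ℏ/(2Δx)
   Δp_min = (1.055e-34 J·s) / (2 × 8.540e-11 m)
   Δp_min = 6.174e-25 kg·m/s

2. This momentum uncertainty corresponds to kinetic energy:
   KE ≈ (Δp)²/(2m) = (6.174e-25)²/(2 × 9.109e-31 kg)
   KE = 2.092e-19 J = 1.306 eV

Tighter localization requires more energy.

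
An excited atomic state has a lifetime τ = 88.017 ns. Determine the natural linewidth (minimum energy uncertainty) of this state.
3.739 neV

Using the energy-time uncertainty principle:
ΔEΔt ≥ ℏ/2

The lifetime τ represents the time uncertainty Δt.
The natural linewidth (minimum energy uncertainty) is:

ΔE = ℏ/(2τ)
ΔE = (1.055e-34 J·s) / (2 × 8.802e-08 s)
ΔE = 5.991e-28 J = 3.739 neV

This natural linewidth limits the precision of spectroscopic measurements.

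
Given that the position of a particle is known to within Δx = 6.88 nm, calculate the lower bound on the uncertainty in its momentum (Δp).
7.664 × 10^-27 kg·m/s

Using the Heisenberg uncertainty principle:
ΔxΔp ≥ ℏ/2

The minimum uncertainty in momentum is:
Δp_min = ℏ/(2Δx)
Δp_min = (1.055e-34 J·s) / (2 × 6.880e-09 m)
Δp_min = 7.664e-27 kg·m/s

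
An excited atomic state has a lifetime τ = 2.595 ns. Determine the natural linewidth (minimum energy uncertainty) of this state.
126.823 neV

Using the energy-time uncertainty principle:
ΔEΔt ≥ ℏ/2

The lifetime τ represents the time uncertainty Δt.
The natural linewidth (minimum energy uncertainty) is:

ΔE = ℏ/(2τ)
ΔE = (1.055e-34 J·s) / (2 × 2.595e-09 s)
ΔE = 2.032e-26 J = 126.823 neV

This natural linewidth limits the precision of spectroscopic measurements.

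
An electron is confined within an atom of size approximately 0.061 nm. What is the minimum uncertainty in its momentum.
8.644 × 10^-25 kg·m/s

Using the Heisenberg uncertainty principle:
ΔxΔp ≥ ℏ/2

With Δx ≈ L = 6.100e-11 m (the confinement size):
Δp_min = ℏ/(2Δx)
Δp_min = (1.055e-34 J·s) / (2 × 6.100e-11 m)
Δp_min = 8.644e-25 kg·m/s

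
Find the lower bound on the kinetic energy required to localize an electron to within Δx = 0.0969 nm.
1.014 eV

Localizing a particle requires giving it sufficient momentum uncertainty:

1. From uncertainty principle: Δp ≥ ℏ/(2Δx)
   Δp_min = (1.055e-34 J·s) / (2 × 9.690e-11 m)
   Δp_min = 5.442e-25 kg·m/s

2. This momentum uncertainty corresponds to kinetic energy:
   KE ≈ (Δp)²/(2m) = (5.442e-25)²/(2 × 9.109e-31 kg)
   KE = 1.625e-19 J = 1.014 eV

Tighter localization requires more energy.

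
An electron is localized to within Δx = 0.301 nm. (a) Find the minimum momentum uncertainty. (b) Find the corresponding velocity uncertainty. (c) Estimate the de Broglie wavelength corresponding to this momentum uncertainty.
(a) Δp_min = 1.752 × 10^-25 kg·m/s
(b) Δv_min = 192.305 km/s
(c) λ_dB = 3.782 nm

Step-by-step:

(a) From the uncertainty principle:
Δp_min = ℏ/(2Δx) = (1.055e-34 J·s)/(2 × 3.010e-10 m) = 1.752e-25 kg·m/s

(b) The velocity uncertainty:
Δv = Δp/m = (1.752e-25 kg·m/s)/(9.109e-31 kg) = 1.923e+05 m/s = 192.305 km/s

(c) The de Broglie wavelength for this momentum:
λ = h/p = (6.626e-34 J·s)/(1.752e-25 kg·m/s) = 3.782e-09 m = 3.782 nm

Note: The de Broglie wavelength is comparable to the localization size, as expected from wave-particle duality.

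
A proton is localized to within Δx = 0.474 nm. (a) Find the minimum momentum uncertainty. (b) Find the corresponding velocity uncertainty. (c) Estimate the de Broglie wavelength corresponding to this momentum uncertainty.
(a) Δp_min = 1.112 × 10^-25 kg·m/s
(b) Δv_min = 66.507 m/s
(c) λ_dB = 5.956 nm

Step-by-step:

(a) From the uncertainty principle:
Δp_min = ℏ/(2Δx) = (1.055e-34 J·s)/(2 × 4.740e-10 m) = 1.112e-25 kg·m/s

(b) The velocity uncertainty:
Δv = Δp/m = (1.112e-25 kg·m/s)/(1.673e-27 kg) = 6.651e+01 m/s = 66.507 m/s

(c) The de Broglie wavelength for this momentum:
λ = h/p = (6.626e-34 J·s)/(1.112e-25 kg·m/s) = 5.956e-09 m = 5.956 nm

Note: The de Broglie wavelength is comparable to the localization size, as expected from wave-particle duality.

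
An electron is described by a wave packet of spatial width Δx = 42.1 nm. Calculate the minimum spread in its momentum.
1.252 × 10^-27 kg·m/s

For a wave packet, the spatial width Δx and momentum spread Δp are related by the uncertainty principle:
ΔxΔp ≥ ℏ/2

The minimum momentum spread is:
Δp_min = ℏ/(2Δx)
Δp_min = (1.055e-34 J·s) / (2 × 4.210e-08 m)
Δp_min = 1.252e-27 kg·m/s

A wave packet cannot have both a well-defined position and well-defined momentum.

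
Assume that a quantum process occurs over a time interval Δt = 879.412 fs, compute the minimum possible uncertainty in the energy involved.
374.234 μeV

Using the energy-time uncertainty principle:
ΔEΔt ≥ ℏ/2

The minimum uncertainty in energy is:
ΔE_min = ℏ/(2Δt)
ΔE_min = (1.055e-34 J·s) / (2 × 8.794e-13 s)
ΔE_min = 5.996e-23 J = 374.234 μeV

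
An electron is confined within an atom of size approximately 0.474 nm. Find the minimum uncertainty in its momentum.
1.112 × 10^-25 kg·m/s

Using the Heisenberg uncertainty principle:
ΔxΔp ≥ ℏ/2

With Δx ≈ L = 4.740e-10 m (the confinement size):
Δp_min = ℏ/(2Δx)
Δp_min = (1.055e-34 J·s) / (2 × 4.740e-10 m)
Δp_min = 1.112e-25 kg·m/s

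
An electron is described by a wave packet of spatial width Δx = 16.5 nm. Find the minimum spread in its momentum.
3.196 × 10^-27 kg·m/s

For a wave packet, the spatial width Δx and momentum spread Δp are related by the uncertainty principle:
ΔxΔp ≥ ℏ/2

The minimum momentum spread is:
Δp_min = ℏ/(2Δx)
Δp_min = (1.055e-34 J·s) / (2 × 1.650e-08 m)
Δp_min = 3.196e-27 kg·m/s

A wave packet cannot have both a well-defined position and well-defined momentum.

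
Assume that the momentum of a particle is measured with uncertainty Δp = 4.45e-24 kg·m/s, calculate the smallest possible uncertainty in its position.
11.849 pm

Using the Heisenberg uncertainty principle:
ΔxΔp ≥ ℏ/2

The minimum uncertainty in position is:
Δx_min = ℏ/(2Δp)
Δx_min = (1.055e-34 J·s) / (2 × 4.450e-24 kg·m/s)
Δx_min = 1.185e-11 m = 11.849 pm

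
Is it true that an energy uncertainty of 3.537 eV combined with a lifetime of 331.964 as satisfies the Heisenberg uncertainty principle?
Yes, it satisfies the uncertainty relation.

Calculate the product ΔEΔt:
ΔE = 3.537 eV = 5.667e-19 J
ΔEΔt = (5.667e-19 J) × (3.320e-16 s)
ΔEΔt = 1.881e-34 J·s

Compare to the minimum allowed value ℏ/2:
ℏ/2 = 5.273e-35 J·s

Since ΔEΔt = 1.881e-34 J·s ≥ 5.273e-35 J·s = ℏ/2,
this satisfies the uncertainty relation.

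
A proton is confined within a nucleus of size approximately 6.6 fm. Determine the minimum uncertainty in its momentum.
7.989 × 10^-21 kg·m/s

Using the Heisenberg uncertainty principle:
ΔxΔp ≥ ℏ/2

With Δx ≈ L = 6.600e-15 m (the confinement size):
Δp_min = ℏ/(2Δx)
Δp_min = (1.055e-34 J·s) / (2 × 6.600e-15 m)
Δp_min = 7.989e-21 kg·m/s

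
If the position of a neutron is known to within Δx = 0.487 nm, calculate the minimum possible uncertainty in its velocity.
64.643 m/s

Using the Heisenberg uncertainty principle and Δp = mΔv:
ΔxΔp ≥ ℏ/2
Δx(mΔv) ≥ ℏ/2

The minimum uncertainty in velocity is:
Δv_min = ℏ/(2mΔx)
Δv_min = (1.055e-34 J·s) / (2 × 1.675e-27 kg × 4.870e-10 m)
Δv_min = 6.464e+01 m/s = 64.643 m/s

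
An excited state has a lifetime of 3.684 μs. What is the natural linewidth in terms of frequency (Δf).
21.601 kHz

Using the energy-time uncertainty principle and E = hf:
ΔEΔt ≥ ℏ/2
hΔf·Δt ≥ ℏ/2

The minimum frequency uncertainty is:
Δf = ℏ/(2hτ) = 1/(4πτ)
Δf = 1/(4π × 3.684e-06 s)
Δf = 2.160e+04 Hz = 21.601 kHz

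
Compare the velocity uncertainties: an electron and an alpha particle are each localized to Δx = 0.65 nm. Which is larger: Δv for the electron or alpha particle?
The electron has the larger minimum velocity uncertainty, by a ratio of 7294.3.

For both particles, Δp_min = ℏ/(2Δx) = 8.112e-26 kg·m/s (same for both).

The velocity uncertainty is Δv = Δp/m:
- electron: Δv = 8.112e-26 / 9.109e-31 = 8.905e+04 m/s = 89.052 km/s
- alpha particle: Δv = 8.112e-26 / 6.645e-27 = 1.221e+01 m/s = 12.208 m/s

Ratio: 8.905e+04 / 1.221e+01 = 7294.3

The lighter particle has larger velocity uncertainty because Δv ∝ 1/m.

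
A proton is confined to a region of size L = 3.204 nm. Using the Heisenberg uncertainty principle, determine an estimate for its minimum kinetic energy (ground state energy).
505.323 neV

Using the uncertainty principle to estimate ground state energy:

1. The position uncertainty is approximately the confinement size:
   Δx ≈ L = 3.204e-09 m

2. From ΔxΔp ≥ ℏ/2, the minimum momentum uncertainty is:
   Δp ≈ ℏ/(2L) = 1.646e-26 kg·m/s

3. The kinetic energy is approximately:
   KE ≈ (Δp)²/(2m) = (1.646e-26)²/(2 × 1.673e-27 kg)
   KE ≈ 8.096e-26 J = 505.323 neV

This is an order-of-magnitude estimate of the ground state energy.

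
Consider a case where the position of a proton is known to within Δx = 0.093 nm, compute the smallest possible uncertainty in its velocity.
338.973 m/s

Using the Heisenberg uncertainty principle and Δp = mΔv:
ΔxΔp ≥ ℏ/2
Δx(mΔv) ≥ ℏ/2

The minimum uncertainty in velocity is:
Δv_min = ℏ/(2mΔx)
Δv_min = (1.055e-34 J·s) / (2 × 1.673e-27 kg × 9.300e-11 m)
Δv_min = 3.390e+02 m/s = 338.973 m/s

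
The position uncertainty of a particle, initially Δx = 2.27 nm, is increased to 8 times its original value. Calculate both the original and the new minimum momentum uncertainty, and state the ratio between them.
Original Δp_min = 2.323 × 10^-26 kg·m/s; new Δp'_min = 2.904 × 10^-27 kg·m/s; ratio Δp'_min/Δp_min = 1/8.

From the uncertainty principle ΔxΔp ≥ ℏ/2, the minimum momentum uncertainty is Δp_min = ℏ/(2Δx).

Original (Δx = 2.27 nm = 2.270e-09 m):
Δp_min = (1.055e-34 J·s)/(2 × 2.270e-09 m) = 2.323e-26 kg·m/s

When Δx → 8Δx:
Δp'_min = ℏ/(2 × 8Δx) = (1/8) × ℏ/(2Δx) = (1/8) × Δp_min
Δp'_min = 1/8 × 2.323e-26 kg·m/s = 2.904e-27 kg·m/s

Since Δp_min ∝ 1/Δx, when Δx is increased to 8 times its original value, Δp_min decreases to 1/8 of its original value.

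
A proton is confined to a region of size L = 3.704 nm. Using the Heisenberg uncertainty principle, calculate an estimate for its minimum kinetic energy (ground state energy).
378.105 neV

Using the uncertainty principle to estimate ground state energy:

1. The position uncertainty is approximately the confinement size:
   Δx ≈ L = 3.704e-09 m

2. From ΔxΔp ≥ ℏ/2, the minimum momentum uncertainty is:
   Δp ≈ ℏ/(2L) = 1.424e-26 kg·m/s

3. The kinetic energy is approximately:
   KE ≈ (Δp)²/(2m) = (1.424e-26)²/(2 × 1.673e-27 kg)
   KE ≈ 6.058e-26 J = 378.105 neV

This is an order-of-magnitude estimate of the ground state energy.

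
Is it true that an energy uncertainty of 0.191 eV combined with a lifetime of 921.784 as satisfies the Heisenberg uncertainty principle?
No, it violates the uncertainty relation.

Calculate the product ΔEΔt:
ΔE = 0.191 eV = 3.060e-20 J
ΔEΔt = (3.060e-20 J) × (9.218e-16 s)
ΔEΔt = 2.821e-35 J·s

Compare to the minimum allowed value ℏ/2:
ℏ/2 = 5.273e-35 J·s

Since ΔEΔt = 2.821e-35 J·s < 5.273e-35 J·s = ℏ/2,
this violates the uncertainty relation.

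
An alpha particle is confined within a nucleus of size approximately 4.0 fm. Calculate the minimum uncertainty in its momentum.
1.318 × 10^-20 kg·m/s

Using the Heisenberg uncertainty principle:
ΔxΔp ≥ ℏ/2

With Δx ≈ L = 4.000e-15 m (the confinement size):
Δp_min = ℏ/(2Δx)
Δp_min = (1.055e-34 J·s) / (2 × 4.000e-15 m)
Δp_min = 1.318e-20 kg·m/s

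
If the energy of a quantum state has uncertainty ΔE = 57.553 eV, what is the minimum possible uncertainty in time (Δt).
5.718 as

Using the energy-time uncertainty principle:
ΔEΔt ≥ ℏ/2

The minimum uncertainty in time is:
Δt_min = ℏ/(2ΔE)
Δt_min = (1.055e-34 J·s) / (2 × 9.221e-18 J)
Δt_min = 5.718e-18 s = 5.718 as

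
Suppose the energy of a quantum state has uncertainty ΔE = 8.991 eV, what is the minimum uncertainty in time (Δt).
36.604 as

Using the energy-time uncertainty principle:
ΔEΔt ≥ ℏ/2

The minimum uncertainty in time is:
Δt_min = ℏ/(2ΔE)
Δt_min = (1.055e-34 J·s) / (2 × 1.441e-18 J)
Δt_min = 3.660e-17 s = 36.604 as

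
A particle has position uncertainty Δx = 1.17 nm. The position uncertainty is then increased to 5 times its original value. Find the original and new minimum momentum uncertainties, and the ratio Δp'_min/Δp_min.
Original Δp_min = 4.507 × 10^-26 kg·m/s; new Δp'_min = 9.013 × 10^-27 kg·m/s; ratio Δp'_min/Δp_min = 1/5.

From the uncertainty principle ΔxΔp ≥ ℏ/2, the minimum momentum uncertainty is Δp_min = ℏ/(2Δx).

Original (Δx = 1.17 nm = 1.170e-09 m):
Δp_min = (1.055e-34 J·s)/(2 × 1.170e-09 m) = 4.507e-26 kg·m/s

When Δx → 5Δx:
Δp'_min = ℏ/(2 × 5Δx) = (1/5) × ℏ/(2Δx) = (1/5) × Δp_min
Δp'_min = 1/5 × 4.507e-26 kg·m/s = 9.013e-27 kg·m/s

Since Δp_min ∝ 1/Δx, when Δx is increased to 5 times its original value, Δp_min decreases to 1/5 of its original value.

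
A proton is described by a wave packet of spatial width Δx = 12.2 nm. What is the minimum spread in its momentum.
4.322 × 10^-27 kg·m/s

For a wave packet, the spatial width Δx and momentum spread Δp are related by the uncertainty principle:
ΔxΔp ≥ ℏ/2

The minimum momentum spread is:
Δp_min = ℏ/(2Δx)
Δp_min = (1.055e-34 J·s) / (2 × 1.220e-08 m)
Δp_min = 4.322e-27 kg·m/s

A wave packet cannot have both a well-defined position and well-defined momentum.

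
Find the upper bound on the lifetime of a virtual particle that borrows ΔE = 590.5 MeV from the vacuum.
5.573 × 10^-25 s

Using the energy-time uncertainty principle:
ΔEΔt ≥ ℏ/2

For a virtual particle borrowing energy ΔE, the maximum lifetime is:
Δt_max = ℏ/(2ΔE)

Converting energy:
ΔE = 590.5 MeV = 9.461e-11 J

Δt_max = (1.055e-34 J·s) / (2 × 9.461e-11 J)
Δt_max = 5.573e-25 s = 5.573 × 10^-25 s

Virtual particles with higher borrowed energy exist for shorter times.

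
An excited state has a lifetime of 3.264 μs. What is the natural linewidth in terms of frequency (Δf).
24.380 kHz

Using the energy-time uncertainty principle and E = hf:
ΔEΔt ≥ ℏ/2
hΔf·Δt ≥ ℏ/2

The minimum frequency uncertainty is:
Δf = ℏ/(2hτ) = 1/(4πτ)
Δf = 1/(4π × 3.264e-06 s)
Δf = 2.438e+04 Hz = 24.380 kHz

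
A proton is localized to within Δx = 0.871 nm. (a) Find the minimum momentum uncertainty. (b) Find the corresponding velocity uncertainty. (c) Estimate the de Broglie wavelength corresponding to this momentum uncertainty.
(a) Δp_min = 6.054 × 10^-26 kg·m/s
(b) Δv_min = 36.193 m/s
(c) λ_dB = 10.945 nm

Step-by-step:

(a) From the uncertainty principle:
Δp_min = ℏ/(2Δx) = (1.055e-34 J·s)/(2 × 8.710e-10 m) = 6.054e-26 kg·m/s

(b) The velocity uncertainty:
Δv = Δp/m = (6.054e-26 kg·m/s)/(1.673e-27 kg) = 3.619e+01 m/s = 36.193 m/s

(c) The de Broglie wavelength for this momentum:
λ = h/p = (6.626e-34 J·s)/(6.054e-26 kg·m/s) = 1.095e-08 m = 10.945 nm

Note: The de Broglie wavelength is comparable to the localization size, as expected from wave-particle duality.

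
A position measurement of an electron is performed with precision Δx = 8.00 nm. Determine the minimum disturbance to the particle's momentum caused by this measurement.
6.591 × 10^-27 kg·m/s

The uncertainty principle implies that measuring position disturbs momentum:
ΔxΔp ≥ ℏ/2

When we measure position with precision Δx, we necessarily introduce a momentum uncertainty:
Δp ≥ ℏ/(2Δx)
Δp_min = (1.055e-34 J·s) / (2 × 8.000e-09 m)
Δp_min = 6.591e-27 kg·m/s

The more precisely we measure position, the greater the momentum disturbance.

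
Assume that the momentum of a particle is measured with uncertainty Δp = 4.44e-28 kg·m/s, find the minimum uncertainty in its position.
118.758 nm

Using the Heisenberg uncertainty principle:
ΔxΔp ≥ ℏ/2

The minimum uncertainty in position is:
Δx_min = ℏ/(2Δp)
Δx_min = (1.055e-34 J·s) / (2 × 4.440e-28 kg·m/s)
Δx_min = 1.188e-07 m = 118.758 nm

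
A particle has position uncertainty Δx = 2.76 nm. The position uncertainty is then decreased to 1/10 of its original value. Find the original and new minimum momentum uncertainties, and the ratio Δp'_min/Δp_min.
Original Δp_min = 1.910 × 10^-26 kg·m/s; new Δp'_min = 1.910 × 10^-25 kg·m/s; ratio Δp'_min/Δp_min = 10.

From the uncertainty principle ΔxΔp ≥ ℏ/2, the minimum momentum uncertainty is Δp_min = ℏ/(2Δx).

Original (Δx = 2.76 nm = 2.760e-09 m):
Δp_min = (1.055e-34 J·s)/(2 × 2.760e-09 m) = 1.910e-26 kg·m/s

When Δx → (1/10)Δx:
Δp'_min = ℏ/(2 × (1/10)Δx) = 10 × ℏ/(2Δx) = 10 × Δp_min
Δp'_min = 10 × 1.910e-26 kg·m/s = 1.910e-25 kg·m/s

Since Δp_min ∝ 1/Δx, when Δx is decreased to 1/10 of its original value, Δp_min increases to 10 times its original value.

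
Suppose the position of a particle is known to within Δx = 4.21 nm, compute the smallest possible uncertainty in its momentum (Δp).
1.252 × 10^-26 kg·m/s

Using the Heisenberg uncertainty principle:
ΔxΔp ≥ ℏ/2

The minimum uncertainty in momentum is:
Δp_min = ℏ/(2Δx)
Δp_min = (1.055e-34 J·s) / (2 × 4.210e-09 m)
Δp_min = 1.252e-26 kg·m/s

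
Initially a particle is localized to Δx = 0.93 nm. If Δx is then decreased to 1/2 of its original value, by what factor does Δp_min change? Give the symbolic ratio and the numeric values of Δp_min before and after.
Original Δp_min = 5.670 × 10^-26 kg·m/s; new Δp'_min = 1.134 × 10^-25 kg·m/s; ratio Δp'_min/Δp_min = 2.

From the uncertainty principle ΔxΔp ≥ ℏ/2, the minimum momentum uncertainty is Δp_min = ℏ/(2Δx).

Original (Δx = 0.93 nm = 9.300e-10 m):
Δp_min = (1.055e-34 J·s)/(2 × 9.300e-10 m) = 5.670e-26 kg·m/s

When Δx → (1/2)Δx:
Δp'_min = ℏ/(2 × (1/2)Δx) = 2 × ℏ/(2Δx) = 2 × Δp_min
Δp'_min = 2 × 5.670e-26 kg·m/s = 1.134e-25 kg·m/s

Since Δp_min ∝ 1/Δx, when Δx is decreased to 1/2 of its original value, Δp_min increases to 2 times its original value.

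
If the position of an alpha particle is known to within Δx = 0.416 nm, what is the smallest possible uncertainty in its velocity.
19.076 m/s

Using the Heisenberg uncertainty principle and Δp = mΔv:
ΔxΔp ≥ ℏ/2
Δx(mΔv) ≥ ℏ/2

The minimum uncertainty in velocity is:
Δv_min = ℏ/(2mΔx)
Δv_min = (1.055e-34 J·s) / (2 × 6.645e-27 kg × 4.160e-10 m)
Δv_min = 1.908e+01 m/s = 19.076 m/s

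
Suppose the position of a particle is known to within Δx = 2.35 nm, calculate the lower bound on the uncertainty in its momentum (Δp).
2.244 × 10^-26 kg·m/s

Using the Heisenberg uncertainty principle:
ΔxΔp ≥ ℏ/2

The minimum uncertainty in momentum is:
Δp_min = ℏ/(2Δx)
Δp_min = (1.055e-34 J·s) / (2 × 2.350e-09 m)
Δp_min = 2.244e-26 kg·m/s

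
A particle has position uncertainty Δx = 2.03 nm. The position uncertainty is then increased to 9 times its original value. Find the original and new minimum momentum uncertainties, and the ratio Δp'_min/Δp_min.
Original Δp_min = 2.597 × 10^-26 kg·m/s; new Δp'_min = 2.886 × 10^-27 kg·m/s; ratio Δp'_min/Δp_min = 1/9.

From the uncertainty principle ΔxΔp ≥ ℏ/2, the minimum momentum uncertainty is Δp_min = ℏ/(2Δx).

Original (Δx = 2.03 nm = 2.030e-09 m):
Δp_min = (1.055e-34 J·s)/(2 × 2.030e-09 m) = 2.597e-26 kg·m/s

When Δx → 9Δx:
Δp'_min = ℏ/(2 × 9Δx) = (1/9) × ℏ/(2Δx) = (1/9) × Δp_min
Δp'_min = 1/9 × 2.597e-26 kg·m/s = 2.886e-27 kg·m/s

Since Δp_min ∝ 1/Δx, when Δx is increased to 9 times its original value, Δp_min decreases to 1/9 of its original value.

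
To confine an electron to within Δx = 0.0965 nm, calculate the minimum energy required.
1.023 eV

Localizing a particle requires giving it sufficient momentum uncertainty:

1. From uncertainty principle: Δp ≥ ℏ/(2Δx)
   Δp_min = (1.055e-34 J·s) / (2 × 9.650e-11 m)
   Δp_min = 5.464e-25 kg·m/s

2. This momentum uncertainty corresponds to kinetic energy:
   KE ≈ (Δp)²/(2m) = (5.464e-25)²/(2 × 9.109e-31 kg)
   KE = 1.639e-19 J = 1.023 eV

Tighter localization requires more energy.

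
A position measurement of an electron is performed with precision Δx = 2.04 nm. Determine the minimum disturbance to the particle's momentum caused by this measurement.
2.585 × 10^-26 kg·m/s

The uncertainty principle implies that measuring position disturbs momentum:
ΔxΔp ≥ ℏ/2

When we measure position with precision Δx, we necessarily introduce a momentum uncertainty:
Δp ≥ ℏ/(2Δx)
Δp_min = (1.055e-34 J·s) / (2 × 2.040e-09 m)
Δp_min = 2.585e-26 kg·m/s

The more precisely we measure position, the greater the momentum disturbance.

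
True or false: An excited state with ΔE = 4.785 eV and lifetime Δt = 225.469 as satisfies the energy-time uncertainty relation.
Yes, it satisfies the uncertainty relation.

Calculate the product ΔEΔt:
ΔE = 4.785 eV = 7.666e-19 J
ΔEΔt = (7.666e-19 J) × (2.255e-16 s)
ΔEΔt = 1.729e-34 J·s

Compare to the minimum allowed value ℏ/2:
ℏ/2 = 5.273e-35 J·s

Since ΔEΔt = 1.729e-34 J·s ≥ 5.273e-35 J·s = ℏ/2,
this satisfies the uncertainty relation.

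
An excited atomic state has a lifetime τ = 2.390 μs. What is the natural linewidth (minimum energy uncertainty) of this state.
137.701 peV

Using the energy-time uncertainty principle:
ΔEΔt ≥ ℏ/2

The lifetime τ represents the time uncertainty Δt.
The natural linewidth (minimum energy uncertainty) is:

ΔE = ℏ/(2τ)
ΔE = (1.055e-34 J·s) / (2 × 2.390e-06 s)
ΔE = 2.206e-29 J = 137.701 peV

This natural linewidth limits the precision of spectroscopic measurements.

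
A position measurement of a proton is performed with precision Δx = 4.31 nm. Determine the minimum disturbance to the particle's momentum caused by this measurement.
1.223 × 10^-26 kg·m/s

The uncertainty principle implies that measuring position disturbs momentum:
ΔxΔp ≥ ℏ/2

When we measure position with precision Δx, we necessarily introduce a momentum uncertainty:
Δp ≥ ℏ/(2Δx)
Δp_min = (1.055e-34 J·s) / (2 × 4.310e-09 m)
Δp_min = 1.223e-26 kg·m/s

The more precisely we measure position, the greater the momentum disturbance.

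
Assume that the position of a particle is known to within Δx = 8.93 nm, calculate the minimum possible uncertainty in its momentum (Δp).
5.905 × 10^-27 kg·m/s

Using the Heisenberg uncertainty principle:
ΔxΔp ≥ ℏ/2

The minimum uncertainty in momentum is:
Δp_min = ℏ/(2Δx)
Δp_min = (1.055e-34 J·s) / (2 × 8.930e-09 m)
Δp_min = 5.905e-27 kg·m/s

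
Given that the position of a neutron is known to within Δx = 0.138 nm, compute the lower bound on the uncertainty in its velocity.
228.124 m/s

Using the Heisenberg uncertainty principle and Δp = mΔv:
ΔxΔp ≥ ℏ/2
Δx(mΔv) ≥ ℏ/2

The minimum uncertainty in velocity is:
Δv_min = ℏ/(2mΔx)
Δv_min = (1.055e-34 J·s) / (2 × 1.675e-27 kg × 1.380e-10 m)
Δv_min = 2.281e+02 m/s = 228.124 m/s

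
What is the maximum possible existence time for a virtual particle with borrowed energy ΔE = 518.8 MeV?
6.344 × 10^-25 s

Using the energy-time uncertainty principle:
ΔEΔt ≥ ℏ/2

For a virtual particle borrowing energy ΔE, the maximum lifetime is:
Δt_max = ℏ/(2ΔE)

Converting energy:
ΔE = 518.8 MeV = 8.312e-11 J

Δt_max = (1.055e-34 J·s) / (2 × 8.312e-11 J)
Δt_max = 6.344e-25 s = 6.344 × 10^-25 s

Virtual particles with higher borrowed energy exist for shorter times.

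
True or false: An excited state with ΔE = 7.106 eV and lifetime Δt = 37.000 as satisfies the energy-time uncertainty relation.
No, it violates the uncertainty relation.

Calculate the product ΔEΔt:
ΔE = 7.106 eV = 1.139e-18 J
ΔEΔt = (1.139e-18 J) × (3.700e-17 s)
ΔEΔt = 4.212e-35 J·s

Compare to the minimum allowed value ℏ/2:
ℏ/2 = 5.273e-35 J·s

Since ΔEΔt = 4.212e-35 J·s < 5.273e-35 J·s = ℏ/2,
this violates the uncertainty relation.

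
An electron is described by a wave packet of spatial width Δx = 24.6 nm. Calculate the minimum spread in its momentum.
2.143 × 10^-27 kg·m/s

For a wave packet, the spatial width Δx and momentum spread Δp are related by the uncertainty principle:
ΔxΔp ≥ ℏ/2

The minimum momentum spread is:
Δp_min = ℏ/(2Δx)
Δp_min = (1.055e-34 J·s) / (2 × 2.460e-08 m)
Δp_min = 2.143e-27 kg·m/s

A wave packet cannot have both a well-defined position and well-defined momentum.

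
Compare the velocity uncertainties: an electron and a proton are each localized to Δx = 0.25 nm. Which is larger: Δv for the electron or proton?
The electron has the larger minimum velocity uncertainty, by a ratio of 1836.2.

For both particles, Δp_min = ℏ/(2Δx) = 2.109e-25 kg·m/s (same for both).

The velocity uncertainty is Δv = Δp/m:
- electron: Δv = 2.109e-25 / 9.109e-31 = 2.315e+05 m/s = 231.535 km/s
- proton: Δv = 2.109e-25 / 1.673e-27 = 1.261e+02 m/s = 126.098 m/s

Ratio: 2.315e+05 / 1.261e+02 = 1836.2

The lighter particle has larger velocity uncertainty because Δv ∝ 1/m.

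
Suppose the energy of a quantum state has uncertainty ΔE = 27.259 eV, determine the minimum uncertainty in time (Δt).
12.073 as

Using the energy-time uncertainty principle:
ΔEΔt ≥ ℏ/2

The minimum uncertainty in time is:
Δt_min = ℏ/(2ΔE)
Δt_min = (1.055e-34 J·s) / (2 × 4.367e-18 J)
Δt_min = 1.207e-17 s = 12.073 as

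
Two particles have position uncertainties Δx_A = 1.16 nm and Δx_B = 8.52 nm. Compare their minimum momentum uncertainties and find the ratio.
Particle A has the larger minimum momentum uncertainty, by a factor of 7.34.

For each particle, the minimum momentum uncertainty is Δp_min = ℏ/(2Δx):

Particle A: Δp_A = ℏ/(2×1.160e-09 m) = 4.546e-26 kg·m/s
Particle B: Δp_B = ℏ/(2×8.520e-09 m) = 6.189e-27 kg·m/s

Ratio: Δp_A/Δp_B = 7.34

Since Δp_min ∝ 1/Δx, the particle with smaller position uncertainty (A) has larger momentum uncertainty.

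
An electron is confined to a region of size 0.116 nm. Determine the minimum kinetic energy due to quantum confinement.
707.859 meV

Using the uncertainty principle:

1. Position uncertainty: Δx ≈ 1.160e-10 m
2. Minimum momentum uncertainty: Δp = ℏ/(2Δx) = 4.546e-25 kg·m/s
3. Minimum kinetic energy:
   KE = (Δp)²/(2m) = (4.546e-25)²/(2 × 9.109e-31 kg)
   KE = 1.134e-19 J = 707.859 meV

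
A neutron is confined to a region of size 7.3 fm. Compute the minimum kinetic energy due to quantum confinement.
97.210 keV

Using the uncertainty principle:

1. Position uncertainty: Δx ≈ 7.300e-15 m
2. Minimum momentum uncertainty: Δp = ℏ/(2Δx) = 7.223e-21 kg·m/s
3. Minimum kinetic energy:
   KE = (Δp)²/(2m) = (7.223e-21)²/(2 × 1.675e-27 kg)
   KE = 1.557e-14 J = 97.210 keV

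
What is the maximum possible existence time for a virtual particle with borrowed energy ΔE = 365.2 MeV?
9.012 × 10^-25 s

Using the energy-time uncertainty principle:
ΔEΔt ≥ ℏ/2

For a virtual particle borrowing energy ΔE, the maximum lifetime is:
Δt_max = ℏ/(2ΔE)

Converting energy:
ΔE = 365.2 MeV = 5.851e-11 J

Δt_max = (1.055e-34 J·s) / (2 × 5.851e-11 J)
Δt_max = 9.012e-25 s = 9.012 × 10^-25 s

Virtual particles with higher borrowed energy exist for shorter times.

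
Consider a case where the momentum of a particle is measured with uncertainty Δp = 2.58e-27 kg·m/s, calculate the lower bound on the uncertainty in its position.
20.437 nm

Using the Heisenberg uncertainty principle:
ΔxΔp ≥ ℏ/2

The minimum uncertainty in position is:
Δx_min = ℏ/(2Δp)
Δx_min = (1.055e-34 J·s) / (2 × 2.580e-27 kg·m/s)
Δx_min = 2.044e-08 m = 20.437 nm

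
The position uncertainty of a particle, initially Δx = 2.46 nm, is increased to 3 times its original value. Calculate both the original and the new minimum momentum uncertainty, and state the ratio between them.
Original Δp_min = 2.143 × 10^-26 kg·m/s; new Δp'_min = 7.145 × 10^-27 kg·m/s; ratio Δp'_min/Δp_min = 1/3.

From the uncertainty principle ΔxΔp ≥ ℏ/2, the minimum momentum uncertainty is Δp_min = ℏ/(2Δx).

Original (Δx = 2.46 nm = 2.460e-09 m):
Δp_min = (1.055e-34 J·s)/(2 × 2.460e-09 m) = 2.143e-26 kg·m/s

When Δx → 3Δx:
Δp'_min = ℏ/(2 × 3Δx) = (1/3) × ℏ/(2Δx) = (1/3) × Δp_min
Δp'_min = 1/3 × 2.143e-26 kg·m/s = 7.145e-27 kg·m/s

Since Δp_min ∝ 1/Δx, when Δx is increased to 3 times its original value, Δp_min decreases to 1/3 of its original value.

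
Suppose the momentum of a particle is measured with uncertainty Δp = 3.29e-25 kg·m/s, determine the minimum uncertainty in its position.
160.269 pm

Using the Heisenberg uncertainty principle:
ΔxΔp ≥ ℏ/2

The minimum uncertainty in position is:
Δx_min = ℏ/(2Δp)
Δx_min = (1.055e-34 J·s) / (2 × 3.290e-25 kg·m/s)
Δx_min = 1.603e-10 m = 160.269 pm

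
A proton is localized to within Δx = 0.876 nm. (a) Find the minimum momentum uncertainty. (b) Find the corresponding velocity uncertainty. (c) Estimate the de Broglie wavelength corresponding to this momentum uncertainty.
(a) Δp_min = 6.019 × 10^-26 kg·m/s
(b) Δv_min = 35.987 m/s
(c) λ_dB = 11.008 nm

Step-by-step:

(a) From the uncertainty principle:
Δp_min = ℏ/(2Δx) = (1.055e-34 J·s)/(2 × 8.760e-10 m) = 6.019e-26 kg·m/s

(b) The velocity uncertainty:
Δv = Δp/m = (6.019e-26 kg·m/s)/(1.673e-27 kg) = 3.599e+01 m/s = 35.987 m/s

(c) The de Broglie wavelength for this momentum:
λ = h/p = (6.626e-34 J·s)/(6.019e-26 kg·m/s) = 1.101e-08 m = 11.008 nm

Note: The de Broglie wavelength is comparable to the localization size, as expected from wave-particle duality.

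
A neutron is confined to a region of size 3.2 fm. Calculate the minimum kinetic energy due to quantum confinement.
505.890 keV

Using the uncertainty principle:

1. Position uncertainty: Δx ≈ 3.200e-15 m
2. Minimum momentum uncertainty: Δp = ℏ/(2Δx) = 1.648e-20 kg·m/s
3. Minimum kinetic energy:
   KE = (Δp)²/(2m) = (1.648e-20)²/(2 × 1.675e-27 kg)
   KE = 8.105e-14 J = 505.890 keV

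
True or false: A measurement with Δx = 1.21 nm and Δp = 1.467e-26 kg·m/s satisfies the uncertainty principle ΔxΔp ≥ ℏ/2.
No, it violates the uncertainty principle (impossible measurement).

Calculate the product ΔxΔp:
ΔxΔp = (1.210e-09 m) × (1.467e-26 kg·m/s)
ΔxΔp = 1.775e-35 J·s

Compare to the minimum allowed value ℏ/2:
ℏ/2 = 5.273e-35 J·s

Since ΔxΔp = 1.775e-35 J·s < 5.273e-35 J·s = ℏ/2,
the measurement violates the uncertainty principle.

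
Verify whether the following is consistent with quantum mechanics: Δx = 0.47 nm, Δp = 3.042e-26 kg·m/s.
No, it violates the uncertainty principle (impossible measurement).

Calculate the product ΔxΔp:
ΔxΔp = (4.700e-10 m) × (3.042e-26 kg·m/s)
ΔxΔp = 1.430e-35 J·s

Compare to the minimum allowed value ℏ/2:
ℏ/2 = 5.273e-35 J·s

Since ΔxΔp = 1.430e-35 J·s < 5.273e-35 J·s = ℏ/2,
the measurement violates the uncertainty principle.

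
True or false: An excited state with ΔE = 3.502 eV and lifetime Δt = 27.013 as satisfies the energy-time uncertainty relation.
No, it violates the uncertainty relation.

Calculate the product ΔEΔt:
ΔE = 3.502 eV = 5.611e-19 J
ΔEΔt = (5.611e-19 J) × (2.701e-17 s)
ΔEΔt = 1.516e-35 J·s

Compare to the minimum allowed value ℏ/2:
ℏ/2 = 5.273e-35 J·s

Since ΔEΔt = 1.516e-35 J·s < 5.273e-35 J·s = ℏ/2,
this violates the uncertainty relation.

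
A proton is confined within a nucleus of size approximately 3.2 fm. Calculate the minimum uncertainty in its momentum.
1.648 × 10^-20 kg·m/s

Using the Heisenberg uncertainty principle:
ΔxΔp ≥ ℏ/2

With Δx ≈ L = 3.200e-15 m (the confinement size):
Δp_min = ℏ/(2Δx)
Δp_min = (1.055e-34 J·s) / (2 × 3.200e-15 m)
Δp_min = 1.648e-20 kg·m/s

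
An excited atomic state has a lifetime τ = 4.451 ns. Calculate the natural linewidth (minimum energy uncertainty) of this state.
73.940 neV

Using the energy-time uncertainty principle:
ΔEΔt ≥ ℏ/2

The lifetime τ represents the time uncertainty Δt.
The natural linewidth (minimum energy uncertainty) is:

ΔE = ℏ/(2τ)
ΔE = (1.055e-34 J·s) / (2 × 4.451e-09 s)
ΔE = 1.185e-26 J = 73.940 neV

This natural linewidth limits the precision of spectroscopic measurements.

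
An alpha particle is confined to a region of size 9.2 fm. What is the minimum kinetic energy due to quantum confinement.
15.428 keV

Using the uncertainty principle:

1. Position uncertainty: Δx ≈ 9.200e-15 m
2. Minimum momentum uncertainty: Δp = ℏ/(2Δx) = 5.731e-21 kg·m/s
3. Minimum kinetic energy:
   KE = (Δp)²/(2m) = (5.731e-21)²/(2 × 6.645e-27 kg)
   KE = 2.472e-15 J = 15.428 keV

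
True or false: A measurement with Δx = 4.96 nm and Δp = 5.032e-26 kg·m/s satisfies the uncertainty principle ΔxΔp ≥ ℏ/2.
Yes, it satisfies the uncertainty principle.

Calculate the product ΔxΔp:
ΔxΔp = (4.960e-09 m) × (5.032e-26 kg·m/s)
ΔxΔp = 2.496e-34 J·s

Compare to the minimum allowed value ℏ/2:
ℏ/2 = 5.273e-35 J·s

Since ΔxΔp = 2.496e-34 J·s ≥ 5.273e-35 J·s = ℏ/2,
the measurement satisfies the uncertainty principle.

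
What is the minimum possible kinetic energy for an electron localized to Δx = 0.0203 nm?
23.114 eV

Localizing a particle requires giving it sufficient momentum uncertainty:

1. From uncertainty principle: Δp ≥ ℏ/(2Δx)
   Δp_min = (1.055e-34 J·s) / (2 × 2.030e-11 m)
   Δp_min = 2.597e-24 kg·m/s

2. This momentum uncertainty corresponds to kinetic energy:
   KE ≈ (Δp)²/(2m) = (2.597e-24)²/(2 × 9.109e-31 kg)
   KE = 3.703e-18 J = 23.114 eV

Tighter localization requires more energy.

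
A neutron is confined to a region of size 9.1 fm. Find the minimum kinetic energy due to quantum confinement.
62.557 keV

Using the uncertainty principle:

1. Position uncertainty: Δx ≈ 9.100e-15 m
2. Minimum momentum uncertainty: Δp = ℏ/(2Δx) = 5.794e-21 kg·m/s
3. Minimum kinetic energy:
   KE = (Δp)²/(2m) = (5.794e-21)²/(2 × 1.675e-27 kg)
   KE = 1.002e-14 J = 62.557 keV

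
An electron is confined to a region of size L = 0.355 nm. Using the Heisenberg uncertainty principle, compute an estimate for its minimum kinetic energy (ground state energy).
75.580 meV

Using the uncertainty principle to estimate ground state energy:

1. The position uncertainty is approximately the confinement size:
   Δx ≈ L = 3.550e-10 m

2. From ΔxΔp ≥ ℏ/2, the minimum momentum uncertainty is:
   Δp ≈ ℏ/(2L) = 1.485e-25 kg·m/s

3. The kinetic energy is approximately:
   KE ≈ (Δp)²/(2m) = (1.485e-25)²/(2 × 9.109e-31 kg)
   KE ≈ 1.211e-20 J = 75.580 meV

This is an order-of-magnitude estimate of the ground state energy.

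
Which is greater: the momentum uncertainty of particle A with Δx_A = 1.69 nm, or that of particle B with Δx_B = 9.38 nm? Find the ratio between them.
Particle A has the larger minimum momentum uncertainty, by a factor of 5.55.

For each particle, the minimum momentum uncertainty is Δp_min = ℏ/(2Δx):

Particle A: Δp_A = ℏ/(2×1.690e-09 m) = 3.120e-26 kg·m/s
Particle B: Δp_B = ℏ/(2×9.380e-09 m) = 5.621e-27 kg·m/s

Ratio: Δp_A/Δp_B = 5.55

Since Δp_min ∝ 1/Δx, the particle with smaller position uncertainty (A) has larger momentum uncertainty.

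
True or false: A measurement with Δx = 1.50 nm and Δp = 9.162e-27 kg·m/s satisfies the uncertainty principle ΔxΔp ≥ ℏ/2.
No, it violates the uncertainty principle (impossible measurement).

Calculate the product ΔxΔp:
ΔxΔp = (1.500e-09 m) × (9.162e-27 kg·m/s)
ΔxΔp = 1.374e-35 J·s

Compare to the minimum allowed value ℏ/2:
ℏ/2 = 5.273e-35 J·s

Since ΔxΔp = 1.374e-35 J·s < 5.273e-35 J·s = ℏ/2,
the measurement violates the uncertainty principle.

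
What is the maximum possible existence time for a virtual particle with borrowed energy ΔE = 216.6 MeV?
1.519 ys

Using the energy-time uncertainty principle:
ΔEΔt ≥ ℏ/2

For a virtual particle borrowing energy ΔE, the maximum lifetime is:
Δt_max = ℏ/(2ΔE)

Converting energy:
ΔE = 216.6 MeV = 3.470e-11 J

Δt_max = (1.055e-34 J·s) / (2 × 3.470e-11 J)
Δt_max = 1.519e-24 s = 1.519 ys

Virtual particles with higher borrowed energy exist for shorter times.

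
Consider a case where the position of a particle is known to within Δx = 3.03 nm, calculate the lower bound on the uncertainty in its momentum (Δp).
1.740 × 10^-26 kg·m/s

Using the Heisenberg uncertainty principle:
ΔxΔp ≥ ℏ/2

The minimum uncertainty in momentum is:
Δp_min = ℏ/(2Δx)
Δp_min = (1.055e-34 J·s) / (2 × 3.030e-09 m)
Δp_min = 1.740e-26 kg·m/s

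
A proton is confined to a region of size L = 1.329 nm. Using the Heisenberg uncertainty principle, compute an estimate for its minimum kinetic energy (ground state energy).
2.937 μeV

Using the uncertainty principle to estimate ground state energy:

1. The position uncertainty is approximately the confinement size:
   Δx ≈ L = 1.329e-09 m

2. From ΔxΔp ≥ ℏ/2, the minimum momentum uncertainty is:
   Δp ≈ ℏ/(2L) = 3.968e-26 kg·m/s

3. The kinetic energy is approximately:
   KE ≈ (Δp)²/(2m) = (3.968e-26)²/(2 × 1.673e-27 kg)
   KE ≈ 4.706e-25 J = 2.937 μeV

This is an order-of-magnitude estimate of the ground state energy.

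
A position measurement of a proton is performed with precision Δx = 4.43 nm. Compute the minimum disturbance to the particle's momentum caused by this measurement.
1.190 × 10^-26 kg·m/s

The uncertainty principle implies that measuring position disturbs momentum:
ΔxΔp ≥ ℏ/2

When we measure position with precision Δx, we necessarily introduce a momentum uncertainty:
Δp ≥ ℏ/(2Δx)
Δp_min = (1.055e-34 J·s) / (2 × 4.430e-09 m)
Δp_min = 1.190e-26 kg·m/s

The more precisely we measure position, the greater the momentum disturbance.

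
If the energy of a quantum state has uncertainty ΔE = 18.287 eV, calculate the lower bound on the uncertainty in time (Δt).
17.997 as

Using the energy-time uncertainty principle:
ΔEΔt ≥ ℏ/2

The minimum uncertainty in time is:
Δt_min = ℏ/(2ΔE)
Δt_min = (1.055e-34 J·s) / (2 × 2.930e-18 J)
Δt_min = 1.800e-17 s = 17.997 as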